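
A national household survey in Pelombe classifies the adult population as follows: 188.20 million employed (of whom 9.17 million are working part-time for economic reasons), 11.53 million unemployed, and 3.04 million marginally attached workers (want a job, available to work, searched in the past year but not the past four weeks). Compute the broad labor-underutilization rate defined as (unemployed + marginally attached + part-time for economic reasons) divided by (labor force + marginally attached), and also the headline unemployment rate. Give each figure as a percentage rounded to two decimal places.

Broad underutilization rate ≈ 11.71%; headline unemployment rate ≈ 5.77%.

Labor force = 188.20 + 11.53 = 199.73 million.
Numerator = 11.53 + 3.04 + 9.17 = 23.74 million.
Denominator = 199.73 + 3.04 = 202.77 million.
Broad rate = 23.74 / 202.77 = 11.71%.
Headline unemployment rate = 11.53 / 199.73 = 5.77%.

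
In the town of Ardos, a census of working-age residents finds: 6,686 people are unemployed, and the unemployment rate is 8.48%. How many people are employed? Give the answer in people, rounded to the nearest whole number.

Labor force = U / u = 6,686 / 0.0848 ≈ 78,844.
Employed = labor force − unemployed = 78,844 − 6,686 = 72,158.

About 72,158 are employed.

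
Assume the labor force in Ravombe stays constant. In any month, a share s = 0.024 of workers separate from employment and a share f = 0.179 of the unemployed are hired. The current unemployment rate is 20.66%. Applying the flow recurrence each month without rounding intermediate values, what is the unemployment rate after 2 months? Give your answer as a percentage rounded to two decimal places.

Unemployment rate after two months ≈ 17.44%.

With a fixed labor force, u_{t+1} = u_t + s·(1−u_t) − f·u_t = u_t·(1−s−f) + s.
Here 1−s−f = 0.797 and s = 0.024.
u_1 = 0.206600 × 0.797 + 0.024 = 0.188660.
u_2 = 0.188660 × 0.797 + 0.024 = 0.174362.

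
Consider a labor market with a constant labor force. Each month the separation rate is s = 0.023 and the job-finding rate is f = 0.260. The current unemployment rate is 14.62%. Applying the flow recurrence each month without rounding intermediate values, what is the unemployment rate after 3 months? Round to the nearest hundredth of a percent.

With a fixed labor force, u_{t+1} = u_t + s·(1−u_t) − f·u_t = u_t·(1−s−f) + s.
Here 1−s−f = 0.717 and s = 0.023.
u_1 = 0.146200 × 0.717 + 0.023 = 0.127825.
u_2 = 0.127825 × 0.717 + 0.023 = 0.114651.
u_3 = 0.114651 × 0.717 + 0.023 = 0.105205.

Unemployment rate after three months ≈ 10.52%.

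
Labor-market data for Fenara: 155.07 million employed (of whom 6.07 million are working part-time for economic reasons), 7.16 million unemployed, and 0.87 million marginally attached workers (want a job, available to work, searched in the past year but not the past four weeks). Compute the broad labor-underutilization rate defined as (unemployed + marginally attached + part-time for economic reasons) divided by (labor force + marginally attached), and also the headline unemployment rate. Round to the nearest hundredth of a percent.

Labor force = 155.07 + 7.16 = 162.23 million.
Numerator = 7.16 + 0.87 + 6.07 = 14.10 million.
Denominator = 162.23 + 0.87 = 163.10 million.
Broad rate = 14.10 / 163.10 = 8.65%.
Headline unemployment rate = 7.16 / 162.23 = 4.41%.

Broad underutilization rate ≈ 8.65%; headline unemployment rate ≈ 4.41%.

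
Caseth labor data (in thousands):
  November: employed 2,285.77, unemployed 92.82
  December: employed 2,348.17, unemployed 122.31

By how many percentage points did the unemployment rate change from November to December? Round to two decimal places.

The unemployment rate changed by +1.05 percentage points.

November: labor force = 2,285.77 + 92.82 = 2,378.59; u = 92.82/2,378.59 = 3.90%.
December: labor force = 2,348.17 + 122.31 = 2,470.48; u = 122.31/2,470.48 = 4.95%.
Change = 4.95% − 3.90% = +1.05 pp.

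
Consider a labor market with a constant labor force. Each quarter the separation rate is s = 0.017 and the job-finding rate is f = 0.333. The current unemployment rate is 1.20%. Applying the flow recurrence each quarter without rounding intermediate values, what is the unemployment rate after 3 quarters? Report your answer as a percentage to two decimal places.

With a fixed labor force, u_{t+1} = u_t + s·(1−u_t) − f·u_t = u_t·(1−s−f) + s.
Here 1−s−f = 0.650 and s = 0.017.
u_1 = 0.012000 × 0.650 + 0.017 = 0.024800.
u_2 = 0.024800 × 0.650 + 0.017 = 0.033120.
u_3 = 0.033120 × 0.650 + 0.017 = 0.038528.

Unemployment rate after three quarters ≈ 3.85%.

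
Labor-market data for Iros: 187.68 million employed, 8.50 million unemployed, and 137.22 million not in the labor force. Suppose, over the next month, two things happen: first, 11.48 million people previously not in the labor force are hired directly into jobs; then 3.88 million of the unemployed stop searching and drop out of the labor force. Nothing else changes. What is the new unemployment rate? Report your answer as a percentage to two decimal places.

Initially, labor force = 187.68 + 8.50 = 196.18 million, so u = 8.50/196.18 = 4.33%.
After the first change, employed and labor force both rise by 11.48; unemployed unchanged → E = 199.16, U = 8.50, labor force = 207.66 million.
After the second change, unemployed and labor force both fall by 3.88 → E = 199.16, U = 4.62, labor force = 203.78 million.
New unemployment rate = 4.62 / 203.78 = 2.27%.

New unemployment rate ≈ 2.27%.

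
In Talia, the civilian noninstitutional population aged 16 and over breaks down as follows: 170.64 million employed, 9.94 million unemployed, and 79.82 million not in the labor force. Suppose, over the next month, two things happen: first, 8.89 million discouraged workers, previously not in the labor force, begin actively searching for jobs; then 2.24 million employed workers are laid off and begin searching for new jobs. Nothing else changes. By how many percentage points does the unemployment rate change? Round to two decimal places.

The unemployment rate changes by +5.62 percentage points.

Initially, labor force = 170.64 + 9.94 = 180.58 million, so u = 9.94/180.58 = 5.50%.
After the first change, unemployed and labor force both rise by 8.89 → E = 170.64, U = 18.83, labor force = 189.47 million.
After the second change, employed falls and unemployed rises by 2.24; labor force unchanged → E = 168.40, U = 21.07, labor force = 189.47 million.
New unemployment rate = 21.07 / 189.47 = 11.12%.
Change = 11.12% − 5.50% = +5.62 percentage points.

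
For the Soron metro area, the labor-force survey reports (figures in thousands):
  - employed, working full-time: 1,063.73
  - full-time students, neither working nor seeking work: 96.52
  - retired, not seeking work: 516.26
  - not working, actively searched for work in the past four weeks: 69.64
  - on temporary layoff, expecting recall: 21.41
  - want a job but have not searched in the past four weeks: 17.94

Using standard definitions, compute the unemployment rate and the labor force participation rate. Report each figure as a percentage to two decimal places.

Employed = 1,063.73 thousand.
Unemployed = 69.64 + 21.41 = 91.05 thousand (jobless and actively searching, or on temporary layoff).
Labor force = 1,063.73 + 91.05 = 1,154.78 thousand.
Not in labor force = 96.52 + 516.26 + 17.94 = 630.72 thousand (those not working and not actively searching are outside the labor force — including those who want a job but have given up searching).
Civilian working-age population = 1,154.78 + 630.72 = 1,785.50 thousand.
Unemployment rate = 91.05 / 1,154.78 = 7.88%.
Labor force participation rate = 1,154.78 / 1,785.50 = 64.68%.

Unemployment rate ≈ 7.88%; labor force participation rate ≈ 64.68%.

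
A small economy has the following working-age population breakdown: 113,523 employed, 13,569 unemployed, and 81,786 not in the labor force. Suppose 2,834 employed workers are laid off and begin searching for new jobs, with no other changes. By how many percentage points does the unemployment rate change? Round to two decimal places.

Initially, labor force = 113,523 + 13,569 = 127,092, so u = 13,569/127,092 = 10.68%.
After the change, employed falls and unemployed rises by 2,834; labor force unchanged → E = 110,689, U = 16,403, labor force = 127,092.
New unemployment rate = 16,403 / 127,092 = 12.91%.
Change = 12.91% − 10.68% = +2.23 percentage points.

The unemployment rate changes by +2.23 percentage points.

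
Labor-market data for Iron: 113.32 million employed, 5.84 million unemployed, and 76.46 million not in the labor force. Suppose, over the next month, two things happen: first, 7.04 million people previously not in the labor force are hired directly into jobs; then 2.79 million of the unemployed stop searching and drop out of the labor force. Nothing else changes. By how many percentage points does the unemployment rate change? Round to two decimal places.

Initially, labor force = 113.32 + 5.84 = 119.16 million, so u = 5.84/119.16 = 4.90%.
After the first change, employed and labor force both rise by 7.04; unemployed unchanged → E = 120.36, U = 5.84, labor force = 126.20 million.
After the second change, unemployed and labor force both fall by 2.79 → E = 120.36, U = 3.05, labor force = 123.41 million.
New unemployment rate = 3.05 / 123.41 = 2.47%.
Change = 2.47% − 4.90% = −2.43 percentage points.

The unemployment rate changes by −2.43 percentage points.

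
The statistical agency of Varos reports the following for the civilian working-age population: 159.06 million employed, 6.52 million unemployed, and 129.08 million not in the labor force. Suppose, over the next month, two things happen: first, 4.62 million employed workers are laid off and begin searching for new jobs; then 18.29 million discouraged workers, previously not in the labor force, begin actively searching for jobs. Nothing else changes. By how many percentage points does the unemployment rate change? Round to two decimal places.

Initially, labor force = 159.06 + 6.52 = 165.58 million, so u = 6.52/165.58 = 3.94%.
After the first change, employed falls and unemployed rises by 4.62; labor force unchanged → E = 154.44, U = 11.14, labor force = 165.58 million.
After the second change, unemployed and labor force both rise by 18.29 → E = 154.44, U = 29.43, labor force = 183.87 million.
New unemployment rate = 29.43 / 183.87 = 16.01%.
Change = 16.01% − 3.94% = +12.07 percentage points.

The unemployment rate changes by +12.07 percentage points.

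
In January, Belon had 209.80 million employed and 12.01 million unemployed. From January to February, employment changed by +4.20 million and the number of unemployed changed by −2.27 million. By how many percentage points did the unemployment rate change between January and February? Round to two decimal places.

The unemployment rate changed by −1.06 percentage points.

January: labor force = 209.80 + 12.01 = 221.81; u = 12.01/221.81 = 5.41%.
February: labor force = 214.00 + 9.74 = 223.74; u = 9.74/223.74 = 4.35%.
Change = 4.35% − 5.41% = −1.06 pp.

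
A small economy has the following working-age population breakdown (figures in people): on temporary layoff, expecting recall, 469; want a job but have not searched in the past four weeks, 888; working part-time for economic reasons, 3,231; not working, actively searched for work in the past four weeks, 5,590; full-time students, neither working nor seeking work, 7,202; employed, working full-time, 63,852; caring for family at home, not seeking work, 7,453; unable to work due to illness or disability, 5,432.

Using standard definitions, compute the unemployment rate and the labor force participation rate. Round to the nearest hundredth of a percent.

Employed = 3,231 + 63,852 = 67,083 (anyone who worked, including part-time for economic reasons, counts as employed).
Unemployed = 469 + 5,590 = 6,059 (jobless and actively searching, or on temporary layoff).
Labor force = 67,083 + 6,059 = 73,142.
Not in labor force = 888 + 7,202 + 7,453 + 5,432 = 20,975 (those not working and not actively searching are outside the labor force — including those who want a job but have given up searching).
Civilian working-age population = 73,142 + 20,975 = 94,117.
Unemployment rate = 6,059 / 73,142 = 8.28%.
Labor force participation rate = 73,142 / 94,117 = 77.71%.

Unemployment rate ≈ 8.28%; labor force participation rate ≈ 77.71%.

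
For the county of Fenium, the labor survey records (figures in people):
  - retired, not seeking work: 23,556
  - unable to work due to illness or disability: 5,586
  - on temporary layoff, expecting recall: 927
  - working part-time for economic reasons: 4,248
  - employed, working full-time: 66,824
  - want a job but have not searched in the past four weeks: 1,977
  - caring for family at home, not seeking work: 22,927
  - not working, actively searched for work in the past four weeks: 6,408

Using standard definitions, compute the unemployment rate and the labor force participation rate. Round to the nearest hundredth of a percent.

Unemployment rate ≈ 9.36%; labor force participation rate ≈ 59.20%.

Employed = 4,248 + 66,824 = 71,072 (anyone who worked, including part-time for economic reasons, counts as employed).
Unemployed = 927 + 6,408 = 7,335 (jobless and actively searching, or on temporary layoff).
Labor force = 71,072 + 7,335 = 78,407.
Not in labor force = 23,556 + 5,586 + 1,977 + 22,927 = 54,046 (those not working and not actively searching are outside the labor force — including those who want a job but have given up searching).
Civilian working-age population = 78,407 + 54,046 = 132,453.
Unemployment rate = 7,335 / 78,407 = 9.36%.
Labor force participation rate = 78,407 / 132,453 = 59.20%.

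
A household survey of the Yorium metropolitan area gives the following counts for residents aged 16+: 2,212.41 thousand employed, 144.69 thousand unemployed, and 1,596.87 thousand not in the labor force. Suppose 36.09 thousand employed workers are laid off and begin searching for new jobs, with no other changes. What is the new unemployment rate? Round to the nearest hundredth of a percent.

New unemployment rate ≈ 7.67%.

Initially, labor force = 2,212.41 + 144.69 = 2,357.10 thousand, so u = 144.69/2,357.10 = 6.14%.
After the change, employed falls and unemployed rises by 36.09; labor force unchanged → E = 2,176.32, U = 180.78, labor force = 2,357.10 thousand.
New unemployment rate = 180.78 / 2,357.10 = 7.67%.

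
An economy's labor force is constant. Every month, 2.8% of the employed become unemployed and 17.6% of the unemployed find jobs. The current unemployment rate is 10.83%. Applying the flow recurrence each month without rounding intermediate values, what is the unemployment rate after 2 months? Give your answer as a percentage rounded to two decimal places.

Unemployment rate after two months ≈ 11.89%.

With a fixed labor force, u_{t+1} = u_t + s·(1−u_t) − f·u_t = u_t·(1−s−f) + s.
Here 1−s−f = 0.796 and s = 0.028.
u_1 = 0.108300 × 0.796 + 0.028 = 0.114207.
u_2 = 0.114207 × 0.796 + 0.028 = 0.118909.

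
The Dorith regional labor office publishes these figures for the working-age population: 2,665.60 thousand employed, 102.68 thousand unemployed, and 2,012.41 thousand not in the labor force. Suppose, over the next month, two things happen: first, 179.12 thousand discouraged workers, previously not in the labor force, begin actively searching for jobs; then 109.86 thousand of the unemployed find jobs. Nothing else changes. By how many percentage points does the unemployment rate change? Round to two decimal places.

Initially, labor force = 2,665.60 + 102.68 = 2,768.28 thousand, so u = 102.68/2,768.28 = 3.71%.
After the first change, unemployed and labor force both rise by 179.12 → E = 2,665.60, U = 281.80, labor force = 2,947.40 thousand.
After the second change, unemployed falls and employed rises by 109.86; labor force unchanged → E = 2,775.46, U = 171.94, labor force = 2,947.40 thousand.
New unemployment rate = 171.94 / 2,947.40 = 5.83%.
Change = 5.83% − 3.71% = +2.12 percentage points.

The unemployment rate changes by +2.12 percentage points.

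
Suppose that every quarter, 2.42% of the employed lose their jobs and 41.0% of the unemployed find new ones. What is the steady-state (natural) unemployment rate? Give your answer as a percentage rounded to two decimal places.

At steady state the flows balance: s·E = f·U, so U/(E+U) = s/(s+f).
u* = 2.42 / (2.42 + 41.0) = 2.42 / 43.42 = 5.57%.

Steady-state unemployment rate ≈ 5.57%.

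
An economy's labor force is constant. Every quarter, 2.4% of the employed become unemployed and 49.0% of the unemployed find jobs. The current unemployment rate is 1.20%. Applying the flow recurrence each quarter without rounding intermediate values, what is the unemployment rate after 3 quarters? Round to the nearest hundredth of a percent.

Unemployment rate after three quarters ≈ 4.27%.

With a fixed labor force, u_{t+1} = u_t + s·(1−u_t) − f·u_t = u_t·(1−s−f) + s.
Here 1−s−f = 0.486 and s = 0.024.
u_1 = 0.012000 × 0.486 + 0.024 = 0.029832.
u_2 = 0.029832 × 0.486 + 0.024 = 0.038498.
u_3 = 0.038498 × 0.486 + 0.024 = 0.042710.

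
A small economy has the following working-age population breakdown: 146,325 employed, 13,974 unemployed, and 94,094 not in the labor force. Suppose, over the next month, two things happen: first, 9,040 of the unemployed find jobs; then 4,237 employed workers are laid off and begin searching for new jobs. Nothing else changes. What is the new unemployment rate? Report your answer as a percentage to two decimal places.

New unemployment rate ≈ 5.72%.

Initially, labor force = 146,325 + 13,974 = 160,299, so u = 13,974/160,299 = 8.72%.
After the first change, unemployed falls and employed rises by 9,040; labor force unchanged → E = 155,365, U = 4,934, labor force = 160,299.
After the second change, employed falls and unemployed rises by 4,237; labor force unchanged → E = 151,128, U = 9,171, labor force = 160,299.
New unemployment rate = 9,171 / 160,299 = 5.72%.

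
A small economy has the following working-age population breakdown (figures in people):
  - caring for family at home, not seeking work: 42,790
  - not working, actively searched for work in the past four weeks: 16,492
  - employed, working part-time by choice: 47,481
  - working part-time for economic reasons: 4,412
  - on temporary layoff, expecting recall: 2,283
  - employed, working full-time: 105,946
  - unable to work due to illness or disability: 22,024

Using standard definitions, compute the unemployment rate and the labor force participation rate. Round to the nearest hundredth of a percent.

Employed = 47,481 + 4,412 + 105,946 = 157,839 (anyone who worked, including part-time for economic reasons, counts as employed).
Unemployed = 16,492 + 2,283 = 18,775 (jobless and actively searching, or on temporary layoff).
Labor force = 157,839 + 18,775 = 176,614.
Not in labor force = 42,790 + 22,024 = 64,814 (those not working and not actively searching are outside the labor force).
Civilian working-age population = 176,614 + 64,814 = 241,428.
Unemployment rate = 18,775 / 176,614 = 10.63%.
Labor force participation rate = 176,614 / 241,428 = 73.15%.

Unemployment rate ≈ 10.63%; labor force participation rate ≈ 73.15%.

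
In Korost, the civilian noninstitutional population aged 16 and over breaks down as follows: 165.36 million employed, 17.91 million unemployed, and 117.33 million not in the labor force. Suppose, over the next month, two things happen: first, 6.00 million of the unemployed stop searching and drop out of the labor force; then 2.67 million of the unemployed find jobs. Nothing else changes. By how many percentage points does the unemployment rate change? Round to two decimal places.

The unemployment rate changes by −4.56 percentage points.

Initially, labor force = 165.36 + 17.91 = 183.27 million, so u = 17.91/183.27 = 9.77%.
After the first change, unemployed and labor force both fall by 6.00 → E = 165.36, U = 11.91, labor force = 177.27 million.
After the second change, unemployed falls and employed rises by 2.67; labor force unchanged → E = 168.03, U = 9.24, labor force = 177.27 million.
New unemployment rate = 9.24 / 177.27 = 5.21%.
Change = 5.21% − 9.77% = −4.56 percentage points.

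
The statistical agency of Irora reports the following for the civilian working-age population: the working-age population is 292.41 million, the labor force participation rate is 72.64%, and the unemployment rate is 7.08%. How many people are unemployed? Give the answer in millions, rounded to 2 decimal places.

About 15.04 million are unemployed.

Labor force = 0.7264 × 292.41 = 212.41 million.
Unemployed = 0.0708 × 212.41 ≈ 15.04 million.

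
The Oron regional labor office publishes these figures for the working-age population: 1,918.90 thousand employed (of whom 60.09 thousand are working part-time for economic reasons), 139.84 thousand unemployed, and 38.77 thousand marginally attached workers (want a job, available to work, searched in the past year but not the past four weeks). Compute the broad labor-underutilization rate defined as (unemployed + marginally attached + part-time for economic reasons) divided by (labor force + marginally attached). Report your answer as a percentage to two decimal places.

Labor force = 1,918.90 + 139.84 = 2,058.74 thousand.
Numerator = 139.84 + 38.77 + 60.09 = 238.70 thousand.
Denominator = 2,058.74 + 38.77 = 2,097.51 thousand.
Broad rate = 238.70 / 2,097.51 = 11.38%.

Broad underutilization rate ≈ 11.38%.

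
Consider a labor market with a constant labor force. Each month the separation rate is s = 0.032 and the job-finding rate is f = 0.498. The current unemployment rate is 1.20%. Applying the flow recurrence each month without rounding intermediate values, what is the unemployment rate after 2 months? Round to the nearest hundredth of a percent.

With a fixed labor force, u_{t+1} = u_t + s·(1−u_t) − f·u_t = u_t·(1−s−f) + s.
Here 1−s−f = 0.470 and s = 0.032.
u_1 = 0.012000 × 0.470 + 0.032 = 0.037640.
u_2 = 0.037640 × 0.470 + 0.032 = 0.049691.

Unemployment rate after two months ≈ 4.97%.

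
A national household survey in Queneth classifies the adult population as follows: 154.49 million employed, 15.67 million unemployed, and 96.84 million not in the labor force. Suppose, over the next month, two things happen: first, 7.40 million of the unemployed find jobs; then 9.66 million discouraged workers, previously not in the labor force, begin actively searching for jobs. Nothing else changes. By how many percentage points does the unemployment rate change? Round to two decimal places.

The unemployment rate changes by +0.76 percentage points.

Initially, labor force = 154.49 + 15.67 = 170.16 million, so u = 15.67/170.16 = 9.21%.
After the first change, unemployed falls and employed rises by 7.40; labor force unchanged → E = 161.89, U = 8.27, labor force = 170.16 million.
After the second change, unemployed and labor force both rise by 9.66 → E = 161.89, U = 17.93, labor force = 179.82 million.
New unemployment rate = 17.93 / 179.82 = 9.97%.
Change = 9.97% − 9.21% = +0.76 percentage points.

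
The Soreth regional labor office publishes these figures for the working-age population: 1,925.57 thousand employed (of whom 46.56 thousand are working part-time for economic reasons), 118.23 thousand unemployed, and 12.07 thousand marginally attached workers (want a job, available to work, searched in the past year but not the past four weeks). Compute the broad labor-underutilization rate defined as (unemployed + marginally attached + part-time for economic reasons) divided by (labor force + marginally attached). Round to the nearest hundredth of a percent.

Broad underutilization rate ≈ 8.60%.

Labor force = 1,925.57 + 118.23 = 2,043.80 thousand.
Numerator = 118.23 + 12.07 + 46.56 = 176.86 thousand.
Denominator = 2,043.80 + 12.07 = 2,055.87 thousand.
Broad rate = 176.86 / 2,055.87 = 8.60%.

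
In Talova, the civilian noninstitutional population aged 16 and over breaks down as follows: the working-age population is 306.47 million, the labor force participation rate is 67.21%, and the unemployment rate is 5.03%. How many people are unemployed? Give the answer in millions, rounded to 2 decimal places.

Labor force = 0.6721 × 306.47 = 205.98 million.
Unemployed = 0.0503 × 205.98 ≈ 10.36 million.

About 10.36 million are unemployed.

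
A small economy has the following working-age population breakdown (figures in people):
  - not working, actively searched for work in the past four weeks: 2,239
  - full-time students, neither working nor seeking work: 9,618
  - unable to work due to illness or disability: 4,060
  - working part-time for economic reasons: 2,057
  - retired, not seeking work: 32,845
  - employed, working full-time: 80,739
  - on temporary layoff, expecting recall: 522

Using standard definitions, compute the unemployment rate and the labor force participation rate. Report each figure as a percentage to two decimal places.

Unemployment rate ≈ 3.23%; labor force participation rate ≈ 64.78%.

Employed = 2,057 + 80,739 = 82,796 (anyone who worked, including part-time for economic reasons, counts as employed).
Unemployed = 2,239 + 522 = 2,761 (jobless and actively searching, or on temporary layoff).
Labor force = 82,796 + 2,761 = 85,557.
Not in labor force = 9,618 + 4,060 + 32,845 = 46,523 (those not working and not actively searching are outside the labor force).
Civilian working-age population = 85,557 + 46,523 = 132,080.
Unemployment rate = 2,761 / 85,557 = 3.23%.
Labor force participation rate = 85,557 / 132,080 = 64.78%.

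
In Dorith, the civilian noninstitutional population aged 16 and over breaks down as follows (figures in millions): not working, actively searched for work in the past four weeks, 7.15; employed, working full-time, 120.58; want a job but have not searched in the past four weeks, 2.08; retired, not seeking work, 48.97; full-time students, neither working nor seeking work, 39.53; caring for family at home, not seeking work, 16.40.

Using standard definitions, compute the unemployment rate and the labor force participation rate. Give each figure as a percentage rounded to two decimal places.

Employed = 120.58 million.
Unemployed = 7.15 million.
Labor force = 120.58 + 7.15 = 127.73 million.
Not in labor force = 2.08 + 48.97 + 39.53 + 16.40 = 106.98 million (those not working and not actively searching are outside the labor force — including those who want a job but have given up searching).
Civilian working-age population = 127.73 + 106.98 = 234.71 million.
Unemployment rate = 7.15 / 127.73 = 5.60%.
Labor force participation rate = 127.73 / 234.71 = 54.42%.

Unemployment rate ≈ 5.60%; labor force participation rate ≈ 54.42%.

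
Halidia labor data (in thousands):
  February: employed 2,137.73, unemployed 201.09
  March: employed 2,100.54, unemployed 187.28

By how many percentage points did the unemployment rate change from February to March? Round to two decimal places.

The unemployment rate changed by −0.41 percentage points.

February: labor force = 2,137.73 + 201.09 = 2,338.82; u = 201.09/2,338.82 = 8.60%.
March: labor force = 2,100.54 + 187.28 = 2,287.82; u = 187.28/2,287.82 = 8.19%.
Change = 8.19% − 8.60% = −0.41 pp.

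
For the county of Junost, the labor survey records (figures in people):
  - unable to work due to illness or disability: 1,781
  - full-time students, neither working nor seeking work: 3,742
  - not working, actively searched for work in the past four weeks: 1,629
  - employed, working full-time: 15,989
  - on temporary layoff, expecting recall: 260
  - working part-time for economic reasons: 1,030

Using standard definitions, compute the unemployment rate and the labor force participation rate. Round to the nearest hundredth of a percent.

Employed = 15,989 + 1,030 = 17,019 (anyone who worked, including part-time for economic reasons, counts as employed).
Unemployed = 1,629 + 260 = 1,889 (jobless and actively searching, or on temporary layoff).
Labor force = 17,019 + 1,889 = 18,908.
Not in labor force = 1,781 + 3,742 = 5,523 (those not working and not actively searching are outside the labor force).
Civilian working-age population = 18,908 + 5,523 = 24,431.
Unemployment rate = 1,889 / 18,908 = 9.99%.
Labor force participation rate = 18,908 / 24,431 = 77.39%.

Unemployment rate ≈ 9.99%; labor force participation rate ≈ 77.39%.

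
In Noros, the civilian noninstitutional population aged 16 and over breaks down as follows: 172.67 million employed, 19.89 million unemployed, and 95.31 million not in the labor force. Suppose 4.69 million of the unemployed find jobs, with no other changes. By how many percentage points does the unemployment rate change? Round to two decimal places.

Initially, labor force = 172.67 + 19.89 = 192.56 million, so u = 19.89/192.56 = 10.33%.
After the change, unemployed falls and employed rises by 4.69; labor force unchanged → E = 177.36, U = 15.20, labor force = 192.56 million.
New unemployment rate = 15.20 / 192.56 = 7.89%.
Change = 7.89% − 10.33% = −2.44 percentage points.

The unemployment rate changes by −2.44 percentage points.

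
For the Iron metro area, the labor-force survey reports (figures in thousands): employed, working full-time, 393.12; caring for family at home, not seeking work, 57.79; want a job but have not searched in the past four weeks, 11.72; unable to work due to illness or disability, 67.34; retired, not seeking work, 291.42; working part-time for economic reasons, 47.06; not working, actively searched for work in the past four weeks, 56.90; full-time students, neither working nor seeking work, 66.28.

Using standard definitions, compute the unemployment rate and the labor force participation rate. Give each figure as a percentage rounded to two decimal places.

Unemployment rate ≈ 11.45%; labor force participation rate ≈ 50.13%.

Employed = 393.12 + 47.06 = 440.18 thousand (anyone who worked, including part-time for economic reasons, counts as employed).
Unemployed = 56.90 thousand.
Labor force = 440.18 + 56.90 = 497.08 thousand.
Not in labor force = 57.79 + 11.72 + 67.34 + 291.42 + 66.28 = 494.55 thousand (those not working and not actively searching are outside the labor force — including those who want a job but have given up searching).
Civilian working-age population = 497.08 + 494.55 = 991.63 thousand.
Unemployment rate = 56.90 / 497.08 = 11.45%.
Labor force participation rate = 497.08 / 991.63 = 50.13%.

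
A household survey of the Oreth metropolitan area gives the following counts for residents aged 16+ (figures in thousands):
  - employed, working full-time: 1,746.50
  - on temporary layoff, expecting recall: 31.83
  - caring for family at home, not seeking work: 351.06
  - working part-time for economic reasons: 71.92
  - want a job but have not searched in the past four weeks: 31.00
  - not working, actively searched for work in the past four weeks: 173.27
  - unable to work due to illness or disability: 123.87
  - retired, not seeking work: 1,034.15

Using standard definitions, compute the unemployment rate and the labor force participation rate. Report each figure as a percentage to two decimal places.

Employed = 1,746.50 + 71.92 = 1,818.42 thousand (anyone who worked, including part-time for economic reasons, counts as employed).
Unemployed = 31.83 + 173.27 = 205.10 thousand (jobless and actively searching, or on temporary layoff).
Labor force = 1,818.42 + 205.10 = 2,023.52 thousand.
Not in labor force = 351.06 + 31.00 + 123.87 + 1,034.15 = 1,540.08 thousand (those not working and not actively searching are outside the labor force — including those who want a job but have given up searching).
Civilian working-age population = 2,023.52 + 1,540.08 = 3,563.60 thousand.
Unemployment rate = 205.10 / 2,023.52 = 10.14%.
Labor force participation rate = 2,023.52 / 3,563.60 = 56.78%.

Unemployment rate ≈ 10.14%; labor force participation rate ≈ 56.78%.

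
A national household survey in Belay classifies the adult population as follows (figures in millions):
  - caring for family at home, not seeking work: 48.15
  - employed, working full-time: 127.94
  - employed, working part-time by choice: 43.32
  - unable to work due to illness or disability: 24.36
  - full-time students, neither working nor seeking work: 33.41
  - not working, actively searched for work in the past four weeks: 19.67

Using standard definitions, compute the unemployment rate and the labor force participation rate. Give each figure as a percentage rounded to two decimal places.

Unemployment rate ≈ 10.30%; labor force participation rate ≈ 64.32%.

Employed = 127.94 + 43.32 = 171.26 million.
Unemployed = 19.67 million.
Labor force = 171.26 + 19.67 = 190.93 million.
Not in labor force = 48.15 + 24.36 + 33.41 = 105.92 million (those not working and not actively searching are outside the labor force).
Civilian working-age population = 190.93 + 105.92 = 296.85 million.
Unemployment rate = 19.67 / 190.93 = 10.30%.
Labor force participation rate = 190.93 / 296.85 = 64.32%.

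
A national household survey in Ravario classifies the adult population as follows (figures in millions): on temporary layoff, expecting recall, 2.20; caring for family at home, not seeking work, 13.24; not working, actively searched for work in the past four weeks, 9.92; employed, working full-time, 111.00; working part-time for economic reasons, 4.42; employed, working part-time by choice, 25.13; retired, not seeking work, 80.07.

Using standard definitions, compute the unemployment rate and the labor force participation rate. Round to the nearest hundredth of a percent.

Employed = 111.00 + 4.42 + 25.13 = 140.55 million (anyone who worked, including part-time for economic reasons, counts as employed).
Unemployed = 2.20 + 9.92 = 12.12 million (jobless and actively searching, or on temporary layoff).
Labor force = 140.55 + 12.12 = 152.67 million.
Not in labor force = 13.24 + 80.07 = 93.31 million (those not working and not actively searching are outside the labor force).
Civilian working-age population = 152.67 + 93.31 = 245.98 million.
Unemployment rate = 12.12 / 152.67 = 7.94%.
Labor force participation rate = 152.67 / 245.98 = 62.07%.

Unemployment rate ≈ 7.94%; labor force participation rate ≈ 62.07%.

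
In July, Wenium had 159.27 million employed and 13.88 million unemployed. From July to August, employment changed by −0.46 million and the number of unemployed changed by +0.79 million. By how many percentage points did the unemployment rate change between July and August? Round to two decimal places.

The unemployment rate changed by +0.44 percentage points.

July: labor force = 159.27 + 13.88 = 173.15; u = 13.88/173.15 = 8.02%.
August: labor force = 158.81 + 14.67 = 173.48; u = 14.67/173.48 = 8.46%.
Change = 8.46% − 8.02% = +0.44 pp.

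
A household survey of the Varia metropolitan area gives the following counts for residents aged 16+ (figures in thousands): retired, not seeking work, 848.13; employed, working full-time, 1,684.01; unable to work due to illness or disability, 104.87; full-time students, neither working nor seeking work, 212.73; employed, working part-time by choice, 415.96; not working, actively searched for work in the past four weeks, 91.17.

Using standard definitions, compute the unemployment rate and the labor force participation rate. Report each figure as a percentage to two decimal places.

Unemployment rate ≈ 4.16%; labor force participation rate ≈ 65.27%.

Employed = 1,684.01 + 415.96 = 2,099.97 thousand.
Unemployed = 91.17 thousand.
Labor force = 2,099.97 + 91.17 = 2,191.14 thousand.
Not in labor force = 848.13 + 104.87 + 212.73 = 1,165.73 thousand (those not working and not actively searching are outside the labor force).
Civilian working-age population = 2,191.14 + 1,165.73 = 3,356.87 thousand.
Unemployment rate = 91.17 / 2,191.14 = 4.16%.
Labor force participation rate = 2,191.14 / 3,356.87 = 65.27%.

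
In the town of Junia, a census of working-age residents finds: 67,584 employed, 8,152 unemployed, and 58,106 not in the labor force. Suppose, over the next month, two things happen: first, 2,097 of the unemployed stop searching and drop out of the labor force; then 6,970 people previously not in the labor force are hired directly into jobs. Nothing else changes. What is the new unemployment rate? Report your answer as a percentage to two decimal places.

Initially, labor force = 67,584 + 8,152 = 75,736, so u = 8,152/75,736 = 10.76%.
After the first change, unemployed and labor force both fall by 2,097 → E = 67,584, U = 6,055, labor force = 73,639.
After the second change, employed and labor force both rise by 6,970; unemployed unchanged → E = 74,554, U = 6,055, labor force = 80,609.
New unemployment rate = 6,055 / 80,609 = 7.51%.

New unemployment rate ≈ 7.51%.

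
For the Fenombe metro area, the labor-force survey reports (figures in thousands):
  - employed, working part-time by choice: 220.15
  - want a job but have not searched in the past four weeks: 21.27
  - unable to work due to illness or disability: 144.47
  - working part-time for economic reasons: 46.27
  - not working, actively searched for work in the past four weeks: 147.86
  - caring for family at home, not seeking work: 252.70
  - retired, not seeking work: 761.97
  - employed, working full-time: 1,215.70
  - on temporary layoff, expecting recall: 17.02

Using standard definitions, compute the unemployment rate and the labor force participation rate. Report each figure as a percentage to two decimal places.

Unemployment rate ≈ 10.01%; labor force participation rate ≈ 58.25%.

Employed = 220.15 + 46.27 + 1,215.70 = 1,482.12 thousand (anyone who worked, including part-time for economic reasons, counts as employed).
Unemployed = 147.86 + 17.02 = 164.88 thousand (jobless and actively searching, or on temporary layoff).
Labor force = 1,482.12 + 164.88 = 1,647.00 thousand.
Not in labor force = 21.27 + 144.47 + 252.70 + 761.97 = 1,180.41 thousand (those not working and not actively searching are outside the labor force — including those who want a job but have given up searching).
Civilian working-age population = 1,647.00 + 1,180.41 = 2,827.41 thousand.
Unemployment rate = 164.88 / 1,647.00 = 10.01%.
Labor force participation rate = 1,647.00 / 2,827.41 = 58.25%.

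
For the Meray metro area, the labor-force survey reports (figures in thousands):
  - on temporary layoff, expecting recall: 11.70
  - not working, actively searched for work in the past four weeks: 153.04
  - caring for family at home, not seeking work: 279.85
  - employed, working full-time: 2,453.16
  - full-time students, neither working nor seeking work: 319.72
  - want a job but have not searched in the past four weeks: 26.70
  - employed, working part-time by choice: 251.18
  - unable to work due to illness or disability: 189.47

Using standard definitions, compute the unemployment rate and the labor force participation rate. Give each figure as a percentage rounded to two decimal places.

Unemployment rate ≈ 5.74%; labor force participation rate ≈ 77.86%.

Employed = 2,453.16 + 251.18 = 2,704.34 thousand.
Unemployed = 11.70 + 153.04 = 164.74 thousand (jobless and actively searching, or on temporary layoff).
Labor force = 2,704.34 + 164.74 = 2,869.08 thousand.
Not in labor force = 279.85 + 319.72 + 26.70 + 189.47 = 815.74 thousand (those not working and not actively searching are outside the labor force — including those who want a job but have given up searching).
Civilian working-age population = 2,869.08 + 815.74 = 3,684.82 thousand.
Unemployment rate = 164.74 / 2,869.08 = 5.74%.
Labor force participation rate = 2,869.08 / 3,684.82 = 77.86%.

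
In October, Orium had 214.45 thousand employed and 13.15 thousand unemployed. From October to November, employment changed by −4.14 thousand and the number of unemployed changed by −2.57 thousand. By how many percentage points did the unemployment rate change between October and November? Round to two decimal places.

The unemployment rate changed by −0.99 percentage points.

October: labor force = 214.45 + 13.15 = 227.60; u = 13.15/227.60 = 5.78%.
November: labor force = 210.31 + 10.58 = 220.89; u = 10.58/220.89 = 4.79%.
Change = 4.79% − 5.78% = −0.99 pp.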